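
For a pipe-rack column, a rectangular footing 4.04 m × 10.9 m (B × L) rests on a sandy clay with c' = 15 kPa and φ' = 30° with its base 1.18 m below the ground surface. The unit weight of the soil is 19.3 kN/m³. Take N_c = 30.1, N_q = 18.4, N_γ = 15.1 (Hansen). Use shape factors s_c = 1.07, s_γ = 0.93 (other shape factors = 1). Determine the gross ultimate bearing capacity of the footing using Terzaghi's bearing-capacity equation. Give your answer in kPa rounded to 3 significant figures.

Effective surcharge at the founding depth q = γ·D_f = 19.3 × 1.18 = 22.774 kPa.
q_ult = c·N_c·s_c + q·N_q + 0.5·γ·B·N_γ·s_γ
     = 15 × 30.1 × 1.07 + 22.774 × 18.4 + 0.5 × 19.3 × 4.04 × 15.1 × 0.93
     = 483.11 + 419.04 + 547.48 = 1449.6 kPa.

q_ult ≈ 1450 kPa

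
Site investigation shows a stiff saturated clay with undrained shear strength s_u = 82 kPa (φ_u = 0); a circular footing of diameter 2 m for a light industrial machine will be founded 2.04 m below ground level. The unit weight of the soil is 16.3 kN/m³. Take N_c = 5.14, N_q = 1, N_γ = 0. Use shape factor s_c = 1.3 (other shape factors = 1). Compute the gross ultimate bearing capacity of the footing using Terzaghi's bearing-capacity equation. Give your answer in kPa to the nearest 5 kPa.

q = γ·D_f = 16.3 × 2.04 = 33.252 kPa.
c·N_c·s_c = 82 × 5.14 × 1.3 = 547.92 kPa
q·N_q = 33.252 × 1 = 33.252 kPa
q_ult = 547.92 + 33.252 = 581.18 kPa.

q_ult ≈ 580 kPa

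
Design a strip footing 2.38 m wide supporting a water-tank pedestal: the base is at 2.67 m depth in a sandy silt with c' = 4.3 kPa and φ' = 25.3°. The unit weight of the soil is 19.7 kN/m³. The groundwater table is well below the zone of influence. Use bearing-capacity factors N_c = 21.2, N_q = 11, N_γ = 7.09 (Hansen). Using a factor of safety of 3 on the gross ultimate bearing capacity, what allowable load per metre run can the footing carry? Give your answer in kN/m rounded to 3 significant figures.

Overburden at base level: q = 19.7 × 2.67 = 52.599 kPa.
Cohesion term c·N_c = 4.3 × 21.2 = 91.16 kPa; surcharge term q·N_q = 52.599 × 11 = 578.59 kPa; self-weight term 0.5·γ·B·N_γ = 0.5 × 19.7 × 2.38 × 7.09 = 166.21 kPa.
q_ult = 91.16 + 578.59 + 166.21 = 835.96 kPa.
Gross allowable pressure q_all = 835.96 / 3 = 278.65 kPa.
Allowable wall load = q_all × B = 278.65 × 2.38 = 663.19 kN per metre run.

≈ 663 kN/m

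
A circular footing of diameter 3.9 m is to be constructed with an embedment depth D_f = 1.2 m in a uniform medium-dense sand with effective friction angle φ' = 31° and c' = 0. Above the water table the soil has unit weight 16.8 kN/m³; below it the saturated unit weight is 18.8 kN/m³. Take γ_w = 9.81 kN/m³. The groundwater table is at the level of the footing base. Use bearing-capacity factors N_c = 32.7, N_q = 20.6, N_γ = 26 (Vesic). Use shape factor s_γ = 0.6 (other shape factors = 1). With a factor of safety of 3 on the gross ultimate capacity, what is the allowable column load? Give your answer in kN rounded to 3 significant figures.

P_all ≈ 2740 kN

q = γ·D_f = 16.8 × 1.2 = 20.16 kPa.
For the ½γBN_γ term take γ' = 18.8 − 9.81 = 8.99 kN/m³ (soil below base is submerged).
q·N_q = 20.16 × 20.6 = 415.3 kPa
0.5·γ·B·N_γ·s_γ = 0.5 × 8.99 × 3.9 × 26 × 0.6 = 273.48 kPa
q_ult = 415.3 + 273.48 = 688.77 kPa.
Gross allowable pressure q_all = 688.77 / 3 = 229.59 kPa.
Footing area = 11.9459 m², so allowable column load = 229.59 × 11.9459 = 2742.7 kN.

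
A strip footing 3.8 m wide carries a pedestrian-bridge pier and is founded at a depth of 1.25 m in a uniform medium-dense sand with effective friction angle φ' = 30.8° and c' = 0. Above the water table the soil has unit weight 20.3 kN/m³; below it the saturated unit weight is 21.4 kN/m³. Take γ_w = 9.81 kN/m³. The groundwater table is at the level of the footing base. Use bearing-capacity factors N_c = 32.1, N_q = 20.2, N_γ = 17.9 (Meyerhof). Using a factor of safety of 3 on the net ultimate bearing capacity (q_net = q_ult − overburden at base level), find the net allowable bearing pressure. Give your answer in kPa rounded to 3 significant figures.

Overburden at base level: q = 20.3 × 1.25 = 25.375 kPa.
Below the base the soil is submerged, so the ½γBN_γ term uses γ' = 21.4 − 9.81 = 11.59 kN/m³.
Surcharge term q·N_q = 25.375 × 20.2 = 512.57 kPa; self-weight term 0.5·γ·B·N_γ = 0.5 × 11.59 × 3.8 × 17.9 = 394.18 kPa.
q_ult = 512.57 + 394.18 = 906.75 kPa.
q_net = 906.75 − 25.375 = 881.38 kPa.
q_all(net) = 881.38 / 3 = 293.79 kPa.

q_all(net) ≈ 294 kPa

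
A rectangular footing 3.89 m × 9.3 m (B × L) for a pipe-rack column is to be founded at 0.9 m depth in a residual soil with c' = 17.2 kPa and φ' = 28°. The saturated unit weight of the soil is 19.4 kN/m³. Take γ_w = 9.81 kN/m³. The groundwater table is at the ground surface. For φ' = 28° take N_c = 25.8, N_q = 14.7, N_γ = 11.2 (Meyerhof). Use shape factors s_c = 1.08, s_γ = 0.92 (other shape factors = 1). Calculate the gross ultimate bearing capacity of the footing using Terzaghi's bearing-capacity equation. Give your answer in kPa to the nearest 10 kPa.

q_ult ≈ 800 kPa

γ' = 19.4 − 9.81 = 9.59 kN/m³ (submerged throughout). q = 9.59 × 0.9 = 8.631 kPa; the same γ' applies in the ½γBN_γ term.
c·N_c·s_c = 17.2 × 25.8 × 1.08 = 479.26 kPa
q·N_q = 8.631 × 14.7 = 126.88 kPa
0.5·γ·B·N_γ·s_γ = 0.5 × 9.59 × 3.89 × 11.2 × 0.92 = 192.2 kPa
q_ult = 479.26 + 126.88 + 192.2 = 798.33 kPa.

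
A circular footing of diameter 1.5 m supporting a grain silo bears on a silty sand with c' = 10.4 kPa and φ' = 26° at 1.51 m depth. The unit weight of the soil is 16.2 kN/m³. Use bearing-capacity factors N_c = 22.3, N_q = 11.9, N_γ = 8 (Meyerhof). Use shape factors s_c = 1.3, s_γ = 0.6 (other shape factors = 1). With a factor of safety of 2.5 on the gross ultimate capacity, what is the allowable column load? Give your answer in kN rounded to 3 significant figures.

Effective surcharge at the founding depth q = γ·D_f = 16.2 × 1.51 = 24.462 kPa.
q_ult = c·N_c·s_c + q·N_q + 0.5·γ·B·N_γ·s_γ
     = 10.4 × 22.3 × 1.3 + 24.462 × 11.9 + 0.5 × 16.2 × 1.5 × 8 × 0.6
     = 301.5 + 291.1 + 58.32 = 650.91 kPa.
Gross allowable pressure q_all = 650.91 / 2.5 = 260.37 kPa.
Footing area = 1.7671 m², so allowable column load = 260.37 × 1.7671 = 460.09 kN.

P_all ≈ 460 kN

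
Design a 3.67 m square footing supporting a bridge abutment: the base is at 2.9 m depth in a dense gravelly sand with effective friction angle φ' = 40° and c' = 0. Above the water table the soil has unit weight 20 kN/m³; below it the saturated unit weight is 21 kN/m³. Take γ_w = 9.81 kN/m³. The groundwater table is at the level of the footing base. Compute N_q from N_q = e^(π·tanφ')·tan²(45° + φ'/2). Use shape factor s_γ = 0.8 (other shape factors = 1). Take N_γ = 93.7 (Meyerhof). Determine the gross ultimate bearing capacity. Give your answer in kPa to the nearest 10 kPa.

q_ult ≈ 5260 kPa

tan40° = 0.8391, so N_q = e^(π×0.8391)·tan²(65°) = 13.959 × 4.599 = 64.2.
Effective surcharge at the founding depth q = γ·D_f = 20 × 2.9 = 58 kPa.
The water table coincides with the base, so in the self-weight term γ → γ' = 11.19 kN/m³.
q_ult = q·N_q + 0.5·γ·B·N_γ·s_γ
     = 58 × 64.195 + 0.5 × 11.19 × 3.67 × 93.7 × 0.8
     = 3723.3 + 1539.2 = 5262.5 kPa.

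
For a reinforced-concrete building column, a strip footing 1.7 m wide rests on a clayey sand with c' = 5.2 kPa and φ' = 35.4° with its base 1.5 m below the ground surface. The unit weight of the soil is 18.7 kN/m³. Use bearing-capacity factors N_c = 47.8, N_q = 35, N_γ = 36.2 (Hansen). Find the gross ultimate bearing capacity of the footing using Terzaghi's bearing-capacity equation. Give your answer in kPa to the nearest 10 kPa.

q_ult ≈ 1810 kPa

Effective surcharge at the founding depth q = γ·D_f = 18.7 × 1.5 = 28.05 kPa.
q_ult = c·N_c + q·N_q + 0.5·γ·B·N_γ
     = 5.2 × 47.8 + 28.05 × 35 + 0.5 × 18.7 × 1.7 × 36.2
     = 248.56 + 981.75 + 575.4 = 1805.7 kPa.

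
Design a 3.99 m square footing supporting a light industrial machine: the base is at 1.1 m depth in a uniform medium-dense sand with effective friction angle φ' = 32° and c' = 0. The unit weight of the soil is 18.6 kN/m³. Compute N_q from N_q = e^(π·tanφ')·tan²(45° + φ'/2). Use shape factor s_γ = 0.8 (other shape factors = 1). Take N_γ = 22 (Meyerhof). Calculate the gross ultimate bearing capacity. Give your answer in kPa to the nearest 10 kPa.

q_ult ≈ 1130 kPa

tan32° = 0.6249, so N_q = e^(π×0.6249)·tan²(61°) = 7.121 × 3.255 = 23.18.
q = γ·D_f = 18.6 × 1.1 = 20.46 kPa.
q·N_q = 20.46 × 23.177 = 474.2 kPa
0.5·γ·B·N_γ·s_γ = 0.5 × 18.6 × 3.99 × 22 × 0.8 = 653.08 kPa
q_ult = 474.2 + 653.08 = 1127.3 kPa.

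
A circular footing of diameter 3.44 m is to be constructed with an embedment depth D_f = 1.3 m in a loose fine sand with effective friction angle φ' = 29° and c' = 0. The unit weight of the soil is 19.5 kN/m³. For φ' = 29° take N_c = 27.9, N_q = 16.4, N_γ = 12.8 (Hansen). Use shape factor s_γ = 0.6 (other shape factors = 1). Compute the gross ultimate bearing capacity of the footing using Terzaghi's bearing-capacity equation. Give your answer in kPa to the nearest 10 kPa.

q_ult ≈ 670 kPa

Effective surcharge at the founding depth q = γ·D_f = 19.5 × 1.3 = 25.35 kPa.
q_ult = q·N_q + 0.5·γ·B·N_γ·s_γ
     = 25.35 × 16.4 + 0.5 × 19.5 × 3.44 × 12.8 × 0.6
     = 415.74 + 257.59 = 673.33 kPa.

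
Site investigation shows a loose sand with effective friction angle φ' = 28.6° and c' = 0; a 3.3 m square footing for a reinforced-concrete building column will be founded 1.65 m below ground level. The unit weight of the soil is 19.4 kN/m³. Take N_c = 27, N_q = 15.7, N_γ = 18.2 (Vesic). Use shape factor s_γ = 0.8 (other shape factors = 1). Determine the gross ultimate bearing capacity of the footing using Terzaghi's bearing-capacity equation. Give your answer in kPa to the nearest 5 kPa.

Overburden at base level: q = 19.4 × 1.65 = 32.01 kPa.
Surcharge term q·N_q = 32.01 × 15.7 = 502.56 kPa; self-weight term 0.5·γ·B·N_γ·s_γ = 0.5 × 19.4 × 3.3 × 18.2 × 0.8 = 466.07 kPa.
q_ult = 502.56 + 466.07 = 968.62 kPa.

q_ult ≈ 970 kPa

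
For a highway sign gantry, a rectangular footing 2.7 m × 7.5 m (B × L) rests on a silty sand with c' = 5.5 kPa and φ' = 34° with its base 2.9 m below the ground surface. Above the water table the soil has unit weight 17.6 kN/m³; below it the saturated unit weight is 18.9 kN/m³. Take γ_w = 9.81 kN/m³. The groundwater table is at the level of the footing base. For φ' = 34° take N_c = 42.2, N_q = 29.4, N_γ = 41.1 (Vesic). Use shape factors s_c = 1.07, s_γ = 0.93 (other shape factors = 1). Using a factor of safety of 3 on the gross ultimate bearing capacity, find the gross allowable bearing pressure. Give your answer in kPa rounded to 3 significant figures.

Overburden at base level: q = 17.6 × 2.9 = 51.04 kPa.
Below the base the soil is submerged, so the ½γBN_γ term uses γ' = 18.9 − 9.81 = 9.09 kN/m³.
Cohesion term c·N_c·s_c = 5.5 × 42.2 × 1.07 = 248.35 kPa; surcharge term q·N_q = 51.04 × 29.4 = 1500.6 kPa; self-weight term 0.5·γ·B·N_γ·s_γ = 0.5 × 9.09 × 2.7 × 41.1 × 0.93 = 469.05 kPa.
q_ult = 248.35 + 1500.6 + 469.05 = 2218 kPa.
q_all = 2218 / 3 = 739.33 kPa.

q_all ≈ 739 kPa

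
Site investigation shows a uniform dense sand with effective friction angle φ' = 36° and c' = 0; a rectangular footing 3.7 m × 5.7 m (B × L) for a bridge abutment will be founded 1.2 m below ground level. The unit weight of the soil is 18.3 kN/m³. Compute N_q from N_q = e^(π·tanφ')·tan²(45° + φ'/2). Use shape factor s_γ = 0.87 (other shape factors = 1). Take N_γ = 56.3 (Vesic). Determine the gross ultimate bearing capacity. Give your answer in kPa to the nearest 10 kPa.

q_ult ≈ 2490 kPa

tan36° = 0.7265, so N_q = e^(π×0.7265)·tan²(63°) = 9.801 × 3.852 = 37.75.
q = γ·D_f = 18.3 × 1.2 = 21.96 kPa.
q·N_q = 21.96 × 37.752 = 829.04 kPa
0.5·γ·B·N_γ·s_γ = 0.5 × 18.3 × 3.7 × 56.3 × 0.87 = 1658.3 kPa
q_ult = 829.04 + 1658.3 = 2487.3 kPa.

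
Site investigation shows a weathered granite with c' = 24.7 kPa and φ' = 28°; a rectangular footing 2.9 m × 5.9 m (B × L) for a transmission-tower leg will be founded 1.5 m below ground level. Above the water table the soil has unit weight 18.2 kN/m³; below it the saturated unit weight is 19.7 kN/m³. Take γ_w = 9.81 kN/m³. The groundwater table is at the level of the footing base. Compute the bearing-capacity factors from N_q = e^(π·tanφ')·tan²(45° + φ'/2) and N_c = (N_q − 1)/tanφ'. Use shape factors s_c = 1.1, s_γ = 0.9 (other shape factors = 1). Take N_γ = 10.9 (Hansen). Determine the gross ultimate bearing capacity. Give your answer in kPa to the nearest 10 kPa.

tan28° = 0.5317, so N_q = e^(π×0.5317)·tan²(59°) = 5.314 × 2.77 = 14.72.
N_c = (14.72 − 1)/tan28° = 25.8.
Effective surcharge at the founding depth q = γ·D_f = 18.2 × 1.5 = 27.3 kPa.
The water table coincides with the base, so in the self-weight term γ → γ' = 9.89 kN/m³.
q_ult = c·N_c·s_c + q·N_q + 0.5·γ·B·N_γ·s_γ
     = 24.7 × 25.803 × 1.1 + 27.3 × 14.72 + 0.5 × 9.89 × 2.9 × 10.9 × 0.9
     = 701.08 + 401.85 + 140.68 = 1243.6 kPa.

q_ult ≈ 1240 kPa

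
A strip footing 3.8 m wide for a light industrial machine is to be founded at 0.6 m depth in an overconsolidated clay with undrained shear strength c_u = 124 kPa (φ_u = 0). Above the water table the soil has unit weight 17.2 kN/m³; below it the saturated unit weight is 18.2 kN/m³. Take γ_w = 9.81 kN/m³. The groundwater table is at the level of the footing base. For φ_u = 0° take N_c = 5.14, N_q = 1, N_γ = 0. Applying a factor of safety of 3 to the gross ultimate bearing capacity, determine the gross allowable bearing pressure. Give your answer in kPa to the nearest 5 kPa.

Effective surcharge at the founding depth q = γ·D_f = 17.2 × 0.6 = 10.32 kPa.
q_ult = c·N_c + q·N_q
     = 124 × 5.14 + 10.32 × 1
     = 637.36 + 10.32 = 647.68 kPa.
q_all = q_ult / FS = 647.68 / 3 = 215.89 kPa.

q_all ≈ 215 kPa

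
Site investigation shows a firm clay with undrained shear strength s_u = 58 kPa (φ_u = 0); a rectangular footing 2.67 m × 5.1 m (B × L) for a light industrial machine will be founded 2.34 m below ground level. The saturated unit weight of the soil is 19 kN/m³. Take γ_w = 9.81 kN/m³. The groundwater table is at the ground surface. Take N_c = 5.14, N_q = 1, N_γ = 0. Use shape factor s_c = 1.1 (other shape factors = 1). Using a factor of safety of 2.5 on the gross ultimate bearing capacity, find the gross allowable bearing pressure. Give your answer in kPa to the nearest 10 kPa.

q_all ≈ 140 kPa

With the water table at the surface the whole profile is submerged: γ' = 19 − 9.81 = 9.19 kN/m³, so q = γ'·D_f = 21.505 kPa.
q_ult = c·N_c·s_c + q·N_q
     = 58 × 5.14 × 1.1 + 21.505 × 1
     = 327.93 + 21.505 = 349.44 kPa.
q_all = 349.44 / 2.5 = 139.77 kPa.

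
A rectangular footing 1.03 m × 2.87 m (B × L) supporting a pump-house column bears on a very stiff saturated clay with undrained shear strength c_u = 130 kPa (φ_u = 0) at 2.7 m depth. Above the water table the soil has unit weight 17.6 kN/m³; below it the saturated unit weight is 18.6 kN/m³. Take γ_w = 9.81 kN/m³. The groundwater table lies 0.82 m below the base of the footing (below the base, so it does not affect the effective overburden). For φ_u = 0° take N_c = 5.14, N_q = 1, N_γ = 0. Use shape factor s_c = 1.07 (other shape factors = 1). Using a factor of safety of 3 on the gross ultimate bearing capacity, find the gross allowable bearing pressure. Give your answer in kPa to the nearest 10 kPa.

q_all ≈ 250 kPa

Overburden at base level: q = 17.6 × 2.7 = 47.52 kPa.
Cohesion term c·N_c·s_c = 130 × 5.14 × 1.07 = 714.97 kPa; surcharge term q·N_q = 47.52 × 1 = 47.52 kPa.
q_ult = 714.97 + 47.52 = 762.49 kPa.
q_all = 762.49 / 3 = 254.16 kPa.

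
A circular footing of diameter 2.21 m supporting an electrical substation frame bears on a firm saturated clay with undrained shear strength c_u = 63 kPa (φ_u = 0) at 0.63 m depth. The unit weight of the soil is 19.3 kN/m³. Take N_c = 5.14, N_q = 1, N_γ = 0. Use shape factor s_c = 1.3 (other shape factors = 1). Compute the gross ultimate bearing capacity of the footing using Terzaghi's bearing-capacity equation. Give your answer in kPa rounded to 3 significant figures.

q = γ·D_f = 19.3 × 0.63 = 12.159 kPa.
c·N_c·s_c = 63 × 5.14 × 1.3 = 420.97 kPa
q·N_q = 12.159 × 1 = 12.159 kPa
q_ult = 420.97 + 12.159 = 433.12 kPa.

q_ult ≈ 433 kPa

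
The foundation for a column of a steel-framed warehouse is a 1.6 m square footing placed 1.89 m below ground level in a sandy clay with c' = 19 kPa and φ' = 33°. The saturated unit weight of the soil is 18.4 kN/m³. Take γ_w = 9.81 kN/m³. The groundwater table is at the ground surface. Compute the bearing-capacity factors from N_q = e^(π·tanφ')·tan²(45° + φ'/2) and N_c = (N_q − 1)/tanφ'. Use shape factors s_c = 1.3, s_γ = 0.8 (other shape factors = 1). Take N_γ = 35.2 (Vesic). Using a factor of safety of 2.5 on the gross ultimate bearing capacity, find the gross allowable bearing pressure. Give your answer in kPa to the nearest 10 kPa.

q_all ≈ 630 kPa

N_q = e^(π·tan33°)·tan²(61.5°) = 26.09; N_c = (N_q − 1)/tanφ' = 38.64.
Water table at ground surface, so effective unit weight γ' = 18.4 − 9.81 = 8.59 kN/m³ is used throughout; overburden q = 8.59 × 1.89 = 16.235 kPa; the same γ' applies in the ½γBN_γ term.
Cohesion term c·N_c·s_c = 19 × 38.638 × 1.3 = 954.37 kPa; surcharge term q·N_q = 16.235 × 26.092 = 423.61 kPa; self-weight term 0.5·γ·B·N_γ·s_γ = 0.5 × 8.59 × 1.6 × 35.2 × 0.8 = 193.52 kPa.
q_ult = 954.37 + 423.61 + 193.52 = 1571.5 kPa.
q_all = 1571.5 / 2.5 = 628.6 kPa.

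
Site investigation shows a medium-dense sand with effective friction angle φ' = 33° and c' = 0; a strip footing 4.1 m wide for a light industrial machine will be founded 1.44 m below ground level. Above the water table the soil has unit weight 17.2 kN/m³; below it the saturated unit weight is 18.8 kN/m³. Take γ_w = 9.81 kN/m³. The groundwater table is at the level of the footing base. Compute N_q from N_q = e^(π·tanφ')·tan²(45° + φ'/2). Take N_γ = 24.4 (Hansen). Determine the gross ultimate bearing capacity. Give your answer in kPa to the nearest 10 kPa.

tan33° = 0.6494, so N_q = e^(π×0.6494)·tan²(61.5°) = 7.692 × 3.392 = 26.09.
q = γ·D_f = 17.2 × 1.44 = 24.768 kPa.
For the ½γBN_γ term take γ' = 18.8 − 9.81 = 8.99 kN/m³ (soil below base is submerged).
q·N_q = 24.768 × 26.092 = 646.25 kPa
0.5·γ·B·N_γ = 0.5 × 8.99 × 4.1 × 24.4 = 449.68 kPa
q_ult = 646.25 + 449.68 = 1095.9 kPa.

q_ult ≈ 1100 kPa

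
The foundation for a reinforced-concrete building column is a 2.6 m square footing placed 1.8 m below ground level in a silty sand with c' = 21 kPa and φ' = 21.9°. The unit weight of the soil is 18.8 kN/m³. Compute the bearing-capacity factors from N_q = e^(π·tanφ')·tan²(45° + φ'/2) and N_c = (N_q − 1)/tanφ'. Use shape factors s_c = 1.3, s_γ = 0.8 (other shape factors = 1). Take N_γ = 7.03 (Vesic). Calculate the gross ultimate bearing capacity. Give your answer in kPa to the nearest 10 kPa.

tan21.9° = 0.402, so N_q = e^(π×0.402)·tan²(55.95°) = 3.536 × 2.19 = 7.74.
N_c = (7.74 − 1)/tan21.9° = 16.77.
Effective surcharge at the founding depth q = γ·D_f = 18.8 × 1.8 = 33.84 kPa.
q_ult = c·N_c·s_c + q·N_q + 0.5·γ·B·N_γ·s_γ
     = 21 × 16.772 × 1.3 + 33.84 × 7.7422 + 0.5 × 18.8 × 2.6 × 7.03 × 0.8
     = 457.87 + 262 + 137.45 = 857.32 kPa.

q_ult ≈ 860 kPa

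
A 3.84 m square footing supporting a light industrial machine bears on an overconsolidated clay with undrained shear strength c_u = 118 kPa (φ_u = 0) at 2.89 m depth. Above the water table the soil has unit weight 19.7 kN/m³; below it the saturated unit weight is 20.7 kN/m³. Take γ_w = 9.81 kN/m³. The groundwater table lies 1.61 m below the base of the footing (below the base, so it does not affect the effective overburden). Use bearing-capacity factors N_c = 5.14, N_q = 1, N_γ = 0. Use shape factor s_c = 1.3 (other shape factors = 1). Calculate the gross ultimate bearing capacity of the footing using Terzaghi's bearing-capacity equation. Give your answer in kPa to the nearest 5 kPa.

q_ult ≈ 845 kPa

Overburden at base level: q = 19.7 × 2.89 = 56.933 kPa.
Cohesion term c·N_c·s_c = 118 × 5.14 × 1.3 = 788.48 kPa; surcharge term q·N_q = 56.933 × 1 = 56.933 kPa.
q_ult = 788.48 + 56.933 = 845.41 kPa.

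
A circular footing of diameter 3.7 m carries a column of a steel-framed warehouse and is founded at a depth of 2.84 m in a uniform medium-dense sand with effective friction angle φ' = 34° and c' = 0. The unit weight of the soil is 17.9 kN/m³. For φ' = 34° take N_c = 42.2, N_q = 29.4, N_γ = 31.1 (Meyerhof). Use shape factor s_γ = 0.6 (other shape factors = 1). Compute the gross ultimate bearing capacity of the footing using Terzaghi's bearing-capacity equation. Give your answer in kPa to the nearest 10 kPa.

q_ult ≈ 2110 kPa

Overburden at base level: q = 17.9 × 2.84 = 50.836 kPa.
Surcharge term q·N_q = 50.836 × 29.4 = 1494.6 kPa; self-weight term 0.5·γ·B·N_γ·s_γ = 0.5 × 17.9 × 3.7 × 31.1 × 0.6 = 617.93 kPa.
q_ult = 1494.6 + 617.93 = 2112.5 kPa.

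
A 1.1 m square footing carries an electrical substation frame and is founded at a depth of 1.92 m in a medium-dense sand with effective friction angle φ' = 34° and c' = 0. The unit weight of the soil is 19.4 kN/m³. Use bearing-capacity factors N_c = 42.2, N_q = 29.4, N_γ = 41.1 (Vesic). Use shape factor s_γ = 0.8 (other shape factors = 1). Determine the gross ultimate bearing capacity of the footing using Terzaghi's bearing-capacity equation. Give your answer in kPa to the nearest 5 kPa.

q = γ·D_f = 19.4 × 1.92 = 37.248 kPa.
q·N_q = 37.248 × 29.4 = 1095.1 kPa
0.5·γ·B·N_γ·s_γ = 0.5 × 19.4 × 1.1 × 41.1 × 0.8 = 350.83 kPa
q_ult = 1095.1 + 350.83 = 1445.9 kPa.

q_ult ≈ 1445 kPa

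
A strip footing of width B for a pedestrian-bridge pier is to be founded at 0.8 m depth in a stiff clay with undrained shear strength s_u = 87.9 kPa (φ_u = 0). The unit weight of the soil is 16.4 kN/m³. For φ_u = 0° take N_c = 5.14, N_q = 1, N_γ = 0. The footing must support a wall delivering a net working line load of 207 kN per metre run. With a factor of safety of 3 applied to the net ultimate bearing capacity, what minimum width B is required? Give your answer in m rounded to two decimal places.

B = 1.37 m

q = γ·D_f = 16.4 × 0.8 = 13.12 kPa.
c·N_c = 87.9 × 5.14 = 451.81 kPa
q·N_q = 13.12 × 1 = 13.12 kPa
q_ult = 451.81 + 13.12 = 464.93 kPa.
For φ = 0 the ½γBN_γ term vanishes, so q_ult is independent of B. q_net = 464.93 − 13.12 = 451.81 kPa; q_all(net) = 451.81/3 = 150.6 kPa.
Required width B = w / q_all(net) = 207 / 150.6 = 1.374 m.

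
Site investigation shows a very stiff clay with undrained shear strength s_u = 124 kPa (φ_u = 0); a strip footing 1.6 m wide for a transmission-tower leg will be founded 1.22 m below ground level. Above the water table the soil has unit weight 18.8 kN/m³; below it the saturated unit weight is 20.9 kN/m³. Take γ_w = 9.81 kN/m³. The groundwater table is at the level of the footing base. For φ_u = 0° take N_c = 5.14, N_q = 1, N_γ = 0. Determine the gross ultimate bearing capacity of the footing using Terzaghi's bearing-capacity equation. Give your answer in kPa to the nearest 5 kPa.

Overburden at base level: q = 18.8 × 1.22 = 22.936 kPa.
Cohesion term c·N_c = 124 × 5.14 = 637.36 kPa; surcharge term q·N_q = 22.936 × 1 = 22.936 kPa.
q_ult = 637.36 + 22.936 = 660.3 kPa.

q_ult ≈ 660 kPa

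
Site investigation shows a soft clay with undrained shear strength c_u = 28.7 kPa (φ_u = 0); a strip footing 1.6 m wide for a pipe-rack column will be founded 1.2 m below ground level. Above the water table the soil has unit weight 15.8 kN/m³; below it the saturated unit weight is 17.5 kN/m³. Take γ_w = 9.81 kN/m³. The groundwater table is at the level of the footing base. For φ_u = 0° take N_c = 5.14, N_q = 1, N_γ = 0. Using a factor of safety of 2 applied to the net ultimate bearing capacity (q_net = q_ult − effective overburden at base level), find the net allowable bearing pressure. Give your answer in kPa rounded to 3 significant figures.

Overburden at base level: q = 15.8 × 1.2 = 18.96 kPa.
Cohesion term c·N_c = 28.7 × 5.14 = 147.52 kPa; surcharge term q·N_q = 18.96 × 1 = 18.96 kPa.
q_ult = 147.52 + 18.96 = 166.48 kPa.
Net ultimate: q_net = 166.48 − 18.96 = 147.52 kPa.
q_all(net) = 147.52 / 2 = 73.759 kPa.

q_all(net) ≈ 73.8 kPa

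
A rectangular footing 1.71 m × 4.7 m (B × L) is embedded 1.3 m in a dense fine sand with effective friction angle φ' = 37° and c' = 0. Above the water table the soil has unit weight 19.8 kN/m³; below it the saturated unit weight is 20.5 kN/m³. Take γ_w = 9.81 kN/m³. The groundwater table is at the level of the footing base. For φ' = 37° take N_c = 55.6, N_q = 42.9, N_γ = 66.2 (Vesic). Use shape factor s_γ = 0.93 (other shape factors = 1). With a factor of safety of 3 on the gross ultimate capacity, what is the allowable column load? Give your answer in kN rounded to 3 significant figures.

P_all ≈ 4470 kN

q = γ·D_f = 19.8 × 1.3 = 25.74 kPa.
For the ½γBN_γ term take γ' = 20.5 − 9.81 = 10.69 kN/m³ (soil below base is submerged).
q·N_q = 25.74 × 42.9 = 1104.2 kPa
0.5·γ·B·N_γ·s_γ = 0.5 × 10.69 × 1.71 × 66.2 × 0.93 = 562.71 kPa
q_ult = 1104.2 + 562.71 = 1667 kPa.
Gross allowable pressure q_all = 1667 / 3 = 555.65 kPa.
Footing area = 8.037 m², so allowable column load = 555.65 × 8.037 = 4465.8 kN.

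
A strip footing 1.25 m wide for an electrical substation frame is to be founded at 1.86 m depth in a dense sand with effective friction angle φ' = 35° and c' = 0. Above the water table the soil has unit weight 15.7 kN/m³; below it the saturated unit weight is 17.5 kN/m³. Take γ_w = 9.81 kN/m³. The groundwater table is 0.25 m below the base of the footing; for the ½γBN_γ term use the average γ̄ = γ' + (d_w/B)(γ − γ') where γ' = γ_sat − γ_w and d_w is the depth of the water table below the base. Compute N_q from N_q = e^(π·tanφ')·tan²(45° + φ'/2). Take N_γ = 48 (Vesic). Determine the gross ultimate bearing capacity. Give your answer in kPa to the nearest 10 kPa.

tan35° = 0.7002, so N_q = e^(π×0.7002)·tan²(62.5°) = 9.023 × 3.69 = 33.3.
Effective surcharge at the founding depth q = γ·D_f = 15.7 × 1.86 = 29.202 kPa.
With d_w = 0.25 m < B, γ̄ = 7.69 + (0.25/1.25) × (15.7 − 7.69) = 9.292 kN/m³.
q_ult = q·N_q + 0.5·γ·B·N_γ
     = 29.202 × 33.296 + 0.5 × 9.292 × 1.25 × 48
     = 972.31 + 278.76 = 1251.1 kPa.

q_ult ≈ 1250 kPa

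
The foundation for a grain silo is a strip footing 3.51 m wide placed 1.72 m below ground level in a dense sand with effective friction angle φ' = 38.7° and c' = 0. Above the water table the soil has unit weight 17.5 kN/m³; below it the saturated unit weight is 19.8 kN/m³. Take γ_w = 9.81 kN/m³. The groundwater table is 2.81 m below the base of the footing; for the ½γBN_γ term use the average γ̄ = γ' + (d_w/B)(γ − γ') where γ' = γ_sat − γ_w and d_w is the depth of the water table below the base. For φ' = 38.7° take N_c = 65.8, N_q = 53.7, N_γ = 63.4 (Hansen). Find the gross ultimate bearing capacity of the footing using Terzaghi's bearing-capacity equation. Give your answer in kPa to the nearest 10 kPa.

q = γ·D_f = 17.5 × 1.72 = 30.1 kPa.
γ' = 9.99 kN/m³; averaging over the depth B below the base, γ̄ = γ' + (d_w/B)(γ − γ') = 16.002 kN/m³.
q·N_q = 30.1 × 53.7 = 1616.4 kPa
0.5·γ·B·N_γ = 0.5 × 16.002 × 3.51 × 63.4 = 1780.5 kPa
q_ult = 1616.4 + 1780.5 = 3396.9 kPa.

q_ult ≈ 3400 kPa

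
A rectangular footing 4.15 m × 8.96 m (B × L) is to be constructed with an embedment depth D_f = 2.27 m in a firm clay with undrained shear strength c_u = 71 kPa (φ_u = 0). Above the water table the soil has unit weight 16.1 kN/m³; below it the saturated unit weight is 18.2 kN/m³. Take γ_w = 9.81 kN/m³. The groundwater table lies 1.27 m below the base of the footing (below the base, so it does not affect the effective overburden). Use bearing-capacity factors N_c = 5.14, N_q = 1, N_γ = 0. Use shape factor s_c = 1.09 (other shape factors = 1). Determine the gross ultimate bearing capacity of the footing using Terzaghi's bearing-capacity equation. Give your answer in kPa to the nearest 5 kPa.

q_ult ≈ 435 kPa

Effective surcharge at the founding depth q = γ·D_f = 16.1 × 2.27 = 36.547 kPa.
q_ult = c·N_c·s_c + q·N_q
     = 71 × 5.14 × 1.09 + 36.547 × 1
     = 397.78 + 36.547 = 434.33 kPa.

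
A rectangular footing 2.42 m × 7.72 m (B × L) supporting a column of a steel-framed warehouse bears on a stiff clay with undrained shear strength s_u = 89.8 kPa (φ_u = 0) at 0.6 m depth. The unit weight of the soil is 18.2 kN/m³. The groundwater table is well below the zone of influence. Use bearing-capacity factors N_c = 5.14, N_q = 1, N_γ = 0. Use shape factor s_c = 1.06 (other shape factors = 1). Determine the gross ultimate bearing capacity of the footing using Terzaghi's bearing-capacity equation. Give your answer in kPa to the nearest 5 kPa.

q = γ·D_f = 18.2 × 0.6 = 10.92 kPa.
c·N_c·s_c = 89.8 × 5.14 × 1.06 = 489.27 kPa
q·N_q = 10.92 × 1 = 10.92 kPa
q_ult = 489.27 + 10.92 = 500.19 kPa.

q_ult ≈ 500 kPa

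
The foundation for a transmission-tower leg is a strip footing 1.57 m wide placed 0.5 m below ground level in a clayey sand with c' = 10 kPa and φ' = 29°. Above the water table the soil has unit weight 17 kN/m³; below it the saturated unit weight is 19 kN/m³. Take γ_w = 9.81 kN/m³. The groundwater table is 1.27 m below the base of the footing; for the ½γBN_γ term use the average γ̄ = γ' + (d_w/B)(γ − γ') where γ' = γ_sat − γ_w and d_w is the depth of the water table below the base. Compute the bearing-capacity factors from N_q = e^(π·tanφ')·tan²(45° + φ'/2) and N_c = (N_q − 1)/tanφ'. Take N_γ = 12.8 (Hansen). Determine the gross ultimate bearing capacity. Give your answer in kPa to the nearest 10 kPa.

tan29° = 0.5543, so N_q = e^(π×0.5543)·tan²(59.5°) = 5.705 × 2.882 = 16.44.
N_c = (16.44 − 1)/tan29° = 27.86.
Effective surcharge at the founding depth q = γ·D_f = 17 × 0.5 = 8.5 kPa.
With d_w = 1.27 m < B, γ̄ = 9.19 + (1.27/1.57) × (17 − 9.19) = 15.508 kN/m³.
q_ult = c·N_c + q·N_q + 0.5·γ·B·N_γ
     = 10 × 27.86 + 8.5 × 16.443 + 0.5 × 15.508 × 1.57 × 12.8
     = 278.6 + 139.77 + 155.82 = 574.19 kPa.

q_ult ≈ 570 kPa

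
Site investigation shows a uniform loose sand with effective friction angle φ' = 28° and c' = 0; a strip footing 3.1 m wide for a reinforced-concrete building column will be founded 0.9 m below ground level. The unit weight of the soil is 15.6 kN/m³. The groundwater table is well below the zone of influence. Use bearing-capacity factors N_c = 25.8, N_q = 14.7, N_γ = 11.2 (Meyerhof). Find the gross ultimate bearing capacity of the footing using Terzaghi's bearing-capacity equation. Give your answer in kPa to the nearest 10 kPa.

q = γ·D_f = 15.6 × 0.9 = 14.04 kPa.
q·N_q = 14.04 × 14.7 = 206.39 kPa
0.5·γ·B·N_γ = 0.5 × 15.6 × 3.1 × 11.2 = 270.82 kPa
q_ult = 206.39 + 270.82 = 477.2 kPa.

q_ult ≈ 480 kPa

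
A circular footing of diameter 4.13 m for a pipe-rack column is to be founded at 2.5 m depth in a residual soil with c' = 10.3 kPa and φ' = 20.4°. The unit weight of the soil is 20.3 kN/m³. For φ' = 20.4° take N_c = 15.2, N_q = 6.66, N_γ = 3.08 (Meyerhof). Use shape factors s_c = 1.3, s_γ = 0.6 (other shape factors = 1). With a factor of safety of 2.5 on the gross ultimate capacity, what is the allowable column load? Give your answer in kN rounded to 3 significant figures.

q = γ·D_f = 20.3 × 2.5 = 50.75 kPa.
c·N_c·s_c = 10.3 × 15.2 × 1.3 = 203.53 kPa
q·N_q = 50.75 × 6.66 = 338 kPa
0.5·γ·B·N_γ·s_γ = 0.5 × 20.3 × 4.13 × 3.08 × 0.6 = 77.467 kPa
q_ult = 203.53 + 338 + 77.467 = 618.99 kPa.
Gross allowable pressure q_all = 618.99 / 2.5 = 247.6 kPa.
Footing area = 13.3965 m², so allowable column load = 247.6 × 13.3965 = 3316.9 kN.

P_all ≈ 3320 kN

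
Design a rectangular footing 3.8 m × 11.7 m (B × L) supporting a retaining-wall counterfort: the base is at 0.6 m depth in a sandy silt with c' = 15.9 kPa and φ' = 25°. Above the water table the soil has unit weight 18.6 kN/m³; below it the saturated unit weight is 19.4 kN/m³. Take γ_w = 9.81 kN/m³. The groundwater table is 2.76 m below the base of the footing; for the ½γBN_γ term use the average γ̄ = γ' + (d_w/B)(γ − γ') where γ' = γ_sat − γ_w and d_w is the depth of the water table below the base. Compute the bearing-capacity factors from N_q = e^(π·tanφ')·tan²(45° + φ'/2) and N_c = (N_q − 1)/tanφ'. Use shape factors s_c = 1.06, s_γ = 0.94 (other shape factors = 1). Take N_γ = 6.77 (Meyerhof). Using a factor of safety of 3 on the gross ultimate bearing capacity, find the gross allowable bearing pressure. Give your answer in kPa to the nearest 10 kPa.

q_all ≈ 220 kPa

N_q = e^(π·tan25°)·tan²(57.5°) = 10.66; N_c = (N_q − 1)/tanφ' = 20.72.
Overburden at base level: q = 18.6 × 0.6 = 11.16 kPa.
The water table is 2.76 m below the base (< B = 3.8 m), so the ½γBN_γ term uses γ̄ = γ' + (d_w/B)(γ − γ') = 9.59 + (2.76/3.8)(18.6 − 9.59) = 16.134 kN/m³.
Cohesion term c·N_c·s_c = 15.9 × 20.721 × 1.06 = 349.22 kPa; surcharge term q·N_q = 11.16 × 10.662 = 118.99 kPa; self-weight term 0.5·γ·B·N_γ·s_γ = 0.5 × 16.134 × 3.8 × 6.77 × 0.94 = 195.08 kPa.
q_ult = 349.22 + 118.99 + 195.08 = 663.29 kPa.
q_all = 663.29 / 3 = 221.1 kPa.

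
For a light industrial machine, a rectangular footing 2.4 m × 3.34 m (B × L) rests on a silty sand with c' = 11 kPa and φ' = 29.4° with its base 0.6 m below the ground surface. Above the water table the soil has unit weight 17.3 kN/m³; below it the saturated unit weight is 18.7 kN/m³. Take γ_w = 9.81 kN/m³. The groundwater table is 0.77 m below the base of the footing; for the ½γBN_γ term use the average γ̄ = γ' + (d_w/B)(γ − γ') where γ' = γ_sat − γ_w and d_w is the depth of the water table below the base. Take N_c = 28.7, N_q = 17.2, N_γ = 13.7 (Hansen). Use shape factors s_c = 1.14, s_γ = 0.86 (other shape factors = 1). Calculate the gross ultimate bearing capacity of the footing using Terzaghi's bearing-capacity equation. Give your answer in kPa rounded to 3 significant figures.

q = γ·D_f = 17.3 × 0.6 = 10.38 kPa.
γ' = 8.89 kN/m³; averaging over the depth B below the base, γ̄ = γ' + (d_w/B)(γ − γ') = 11.588 kN/m³.
c·N_c·s_c = 11 × 28.7 × 1.14 = 359.9 kPa
q·N_q = 10.38 × 17.2 = 178.54 kPa
0.5·γ·B·N_γ·s_γ = 0.5 × 11.588 × 2.4 × 13.7 × 0.86 = 163.84 kPa
q_ult = 359.9 + 178.54 + 163.84 = 702.27 kPa.

q_ult ≈ 702 kPa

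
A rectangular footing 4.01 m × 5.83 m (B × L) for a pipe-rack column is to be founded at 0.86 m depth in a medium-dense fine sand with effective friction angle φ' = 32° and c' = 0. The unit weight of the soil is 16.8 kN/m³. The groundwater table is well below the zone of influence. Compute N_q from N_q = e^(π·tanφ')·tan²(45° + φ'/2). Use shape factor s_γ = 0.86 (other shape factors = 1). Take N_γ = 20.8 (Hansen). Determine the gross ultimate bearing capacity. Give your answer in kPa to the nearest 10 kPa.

q_ult ≈ 940 kPa

tan32° = 0.6249, so N_q = e^(π×0.6249)·tan²(61°) = 7.121 × 3.255 = 23.18.
Effective surcharge at the founding depth q = γ·D_f = 16.8 × 0.86 = 14.448 kPa.
q_ult = q·N_q + 0.5·γ·B·N_γ·s_γ
     = 14.448 × 23.177 + 0.5 × 16.8 × 4.01 × 20.8 × 0.86
     = 334.86 + 602.54 = 937.4 kPa.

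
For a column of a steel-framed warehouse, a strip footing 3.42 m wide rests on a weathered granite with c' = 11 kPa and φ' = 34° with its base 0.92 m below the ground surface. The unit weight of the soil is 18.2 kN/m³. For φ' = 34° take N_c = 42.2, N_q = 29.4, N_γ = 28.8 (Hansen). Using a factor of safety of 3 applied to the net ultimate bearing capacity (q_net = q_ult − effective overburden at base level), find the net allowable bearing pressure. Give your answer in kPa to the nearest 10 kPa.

q = γ·D_f = 18.2 × 0.92 = 16.744 kPa.
c·N_c = 11 × 42.2 = 464.2 kPa
q·N_q = 16.744 × 29.4 = 492.27 kPa
0.5·γ·B·N_γ = 0.5 × 18.2 × 3.42 × 28.8 = 896.31 kPa
q_ult = 464.2 + 492.27 + 896.31 = 1852.8 kPa.
Net ultimate: q_net = 1852.8 − 16.744 = 1836 kPa.
q_all(net) = 1836 / 3 = 612.01 kPa.

q_all(net) ≈ 610 kPa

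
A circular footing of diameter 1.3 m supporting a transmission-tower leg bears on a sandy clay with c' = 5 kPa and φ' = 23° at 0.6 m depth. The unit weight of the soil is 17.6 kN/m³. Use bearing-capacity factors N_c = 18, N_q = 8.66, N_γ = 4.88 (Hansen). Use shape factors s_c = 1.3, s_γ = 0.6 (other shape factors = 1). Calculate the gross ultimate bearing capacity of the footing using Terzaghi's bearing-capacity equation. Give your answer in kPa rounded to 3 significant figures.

Effective surcharge at the founding depth q = γ·D_f = 17.6 × 0.6 = 10.56 kPa.
q_ult = c·N_c·s_c + q·N_q + 0.5·γ·B·N_γ·s_γ
     = 5 × 18 × 1.3 + 10.56 × 8.66 + 0.5 × 17.6 × 1.3 × 4.88 × 0.6
     = 117 + 91.45 + 33.496 = 241.95 kPa.

q_ult ≈ 242 kPa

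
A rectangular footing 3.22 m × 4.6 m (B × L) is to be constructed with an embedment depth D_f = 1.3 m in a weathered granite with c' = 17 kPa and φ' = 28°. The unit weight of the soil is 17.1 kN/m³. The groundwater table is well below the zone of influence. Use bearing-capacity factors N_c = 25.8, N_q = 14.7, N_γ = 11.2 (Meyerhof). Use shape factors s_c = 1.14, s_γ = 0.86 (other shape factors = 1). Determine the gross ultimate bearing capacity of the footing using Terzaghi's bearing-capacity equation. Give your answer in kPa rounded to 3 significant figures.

q = γ·D_f = 17.1 × 1.3 = 22.23 kPa.
c·N_c·s_c = 17 × 25.8 × 1.14 = 500 kPa
q·N_q = 22.23 × 14.7 = 326.78 kPa
0.5·γ·B·N_γ·s_γ = 0.5 × 17.1 × 3.22 × 11.2 × 0.86 = 265.18 kPa
q_ult = 500 + 326.78 + 265.18 = 1092 kPa.

q_ult ≈ 1090 kPa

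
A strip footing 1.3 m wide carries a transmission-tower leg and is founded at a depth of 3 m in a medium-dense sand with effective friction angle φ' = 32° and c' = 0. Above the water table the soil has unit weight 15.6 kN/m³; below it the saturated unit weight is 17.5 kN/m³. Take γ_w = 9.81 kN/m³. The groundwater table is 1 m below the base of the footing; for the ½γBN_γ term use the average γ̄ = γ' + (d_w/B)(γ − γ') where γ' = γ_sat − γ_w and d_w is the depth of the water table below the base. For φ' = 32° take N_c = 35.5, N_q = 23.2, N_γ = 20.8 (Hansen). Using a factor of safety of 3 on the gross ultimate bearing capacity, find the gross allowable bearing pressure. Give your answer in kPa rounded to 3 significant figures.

Overburden at base level: q = 15.6 × 3 = 46.8 kPa.
The water table is 1 m below the base (< B = 1.3 m), so the ½γBN_γ term uses γ̄ = γ' + (d_w/B)(γ − γ') = 7.69 + (1/1.3)(15.6 − 7.69) = 13.775 kN/m³.
Surcharge term q·N_q = 46.8 × 23.2 = 1085.8 kPa; self-weight term 0.5·γ·B·N_γ = 0.5 × 13.775 × 1.3 × 20.8 = 186.23 kPa.
q_ult = 1085.8 + 186.23 = 1272 kPa.
q_all = 1272 / 3 = 424 kPa.

q_all ≈ 424 kPa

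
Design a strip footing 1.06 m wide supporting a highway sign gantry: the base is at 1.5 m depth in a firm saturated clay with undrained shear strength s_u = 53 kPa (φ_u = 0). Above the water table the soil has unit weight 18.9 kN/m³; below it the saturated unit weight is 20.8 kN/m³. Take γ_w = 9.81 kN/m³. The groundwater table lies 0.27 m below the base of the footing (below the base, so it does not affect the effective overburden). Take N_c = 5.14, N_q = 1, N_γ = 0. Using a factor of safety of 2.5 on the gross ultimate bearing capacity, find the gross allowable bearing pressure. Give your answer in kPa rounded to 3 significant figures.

q_all ≈ 120 kPa

Effective surcharge at the founding depth q = γ·D_f = 18.9 × 1.5 = 28.35 kPa.
q_ult = c·N_c + q·N_q
     = 53 × 5.14 + 28.35 × 1
     = 272.42 + 28.35 = 300.77 kPa.
q_all = 300.77 / 2.5 = 120.31 kPa.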